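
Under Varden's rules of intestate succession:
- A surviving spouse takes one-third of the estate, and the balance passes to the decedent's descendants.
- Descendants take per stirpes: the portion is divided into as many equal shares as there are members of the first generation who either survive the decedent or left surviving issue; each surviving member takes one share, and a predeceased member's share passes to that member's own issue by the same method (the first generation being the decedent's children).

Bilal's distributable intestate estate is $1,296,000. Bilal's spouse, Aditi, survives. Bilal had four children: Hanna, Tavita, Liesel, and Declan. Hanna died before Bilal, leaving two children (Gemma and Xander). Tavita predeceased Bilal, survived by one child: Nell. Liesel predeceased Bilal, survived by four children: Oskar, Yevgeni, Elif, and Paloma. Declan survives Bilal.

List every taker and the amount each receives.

Aditi: $432,000; Gemma: $108,000; Xander: $108,000; Nell: $216,000; Oskar: $54,000; Yevgeni: $54,000; Elif: $54,000; Paloma: $54,000; Declan: $216,000

Aditi takes one-third of $1,296,000 = $432,000. The remaining $864,000 passes to the descendants.
The descendants' portion ($864,000) is divided into 4 shares of $216,000: Declan takes $216,000; Hanna's $216,000 share passes to Hanna's issue; Tavita's $216,000 share passes to Tavita's issue; Liesel's $216,000 share passes to Liesel's issue.
Hanna's share ($216,000) is divided into 2 shares of $108,000: Gemma and Xander each take $108,000.
Tavita's share ($216,000) passes entirely to Nell.
Liesel's share ($216,000) is divided into 4 shares of $54,000: Oskar, Yevgeni, Elif, and Paloma each take $54,000.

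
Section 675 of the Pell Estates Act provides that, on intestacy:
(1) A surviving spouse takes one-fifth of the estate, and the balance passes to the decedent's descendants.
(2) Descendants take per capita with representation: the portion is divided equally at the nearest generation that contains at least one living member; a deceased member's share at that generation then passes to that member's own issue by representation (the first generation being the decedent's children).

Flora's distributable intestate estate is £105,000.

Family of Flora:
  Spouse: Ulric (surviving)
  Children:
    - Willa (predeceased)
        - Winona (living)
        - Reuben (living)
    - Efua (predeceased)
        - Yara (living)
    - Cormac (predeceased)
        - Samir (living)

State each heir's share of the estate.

Ulric: £21,000; Winona: £21,000; Reuben: £21,000; Yara: £21,000; Samir: £21,000

Ulric takes one-fifth of £105,000 = £21,000. The remaining £84,000 passes to the descendants.
No child survives, so the initial division is made at the grandchildren's generation.
The descendants' portion (£84,000) is divided into 4 shares of £21,000: Winona, Reuben, Yara, and Samir each take £21,000.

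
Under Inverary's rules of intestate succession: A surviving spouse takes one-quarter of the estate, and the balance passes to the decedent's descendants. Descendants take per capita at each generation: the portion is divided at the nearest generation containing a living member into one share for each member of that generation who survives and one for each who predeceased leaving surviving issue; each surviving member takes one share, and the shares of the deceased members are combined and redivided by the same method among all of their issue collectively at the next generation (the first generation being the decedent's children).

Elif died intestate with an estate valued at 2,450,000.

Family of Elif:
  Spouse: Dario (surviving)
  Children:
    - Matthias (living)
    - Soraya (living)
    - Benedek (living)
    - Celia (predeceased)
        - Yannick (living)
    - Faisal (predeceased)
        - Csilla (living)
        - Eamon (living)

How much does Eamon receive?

Dario takes one-quarter of 2,450,000 = 612,500. The remaining 1,837,500 passes to the descendants.
The descendants' portion (1,837,500) is divided at the children's generation into 5 shares of 367,500. Matthias, Soraya, and Benedek each take 367,500. The 2 shares of the deceased (Celia and Faisal) are combined into a pool of 735,000.
That pool (735,000) is divided at the grandchildren's generation equally among Yannick, Csilla, and Eamon: 245,000 each.

Eamon receives 245,000.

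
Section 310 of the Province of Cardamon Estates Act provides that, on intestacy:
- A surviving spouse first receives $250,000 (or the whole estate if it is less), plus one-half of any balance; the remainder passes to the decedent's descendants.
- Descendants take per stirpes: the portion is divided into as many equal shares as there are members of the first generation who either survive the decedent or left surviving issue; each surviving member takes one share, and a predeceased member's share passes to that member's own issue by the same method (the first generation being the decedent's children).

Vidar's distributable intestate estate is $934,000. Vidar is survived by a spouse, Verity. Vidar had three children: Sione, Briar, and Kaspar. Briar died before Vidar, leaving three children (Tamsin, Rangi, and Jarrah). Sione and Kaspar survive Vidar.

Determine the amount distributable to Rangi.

Rangi receives $38,000.

Verity first takes $250,000, leaving a balance of $684,000. Verity then takes one-half of the balance ($342,000), for a total of $592,000. The remaining $342,000 passes to the descendants.
The descendants' portion ($342,000) is divided into 3 shares of $114,000: Sione and Kaspar each take $114,000; Briar's $114,000 share passes to Briar's issue.
Briar's share ($114,000) is divided into 3 shares of $38,000: Tamsin, Rangi, and Jarrah each take $38,000.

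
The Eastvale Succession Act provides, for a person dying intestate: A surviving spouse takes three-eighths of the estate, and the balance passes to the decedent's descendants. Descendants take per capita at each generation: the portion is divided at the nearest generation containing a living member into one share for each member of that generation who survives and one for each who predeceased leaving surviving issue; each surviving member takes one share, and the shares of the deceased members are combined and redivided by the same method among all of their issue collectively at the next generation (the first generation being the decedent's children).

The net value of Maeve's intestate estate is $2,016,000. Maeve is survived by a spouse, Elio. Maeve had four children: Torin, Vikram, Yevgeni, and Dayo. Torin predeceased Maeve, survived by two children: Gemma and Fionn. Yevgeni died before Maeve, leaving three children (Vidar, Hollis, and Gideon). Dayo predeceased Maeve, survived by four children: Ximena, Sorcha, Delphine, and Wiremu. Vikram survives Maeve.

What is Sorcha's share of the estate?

Elio takes three-eighths of $2,016,000 = $756,000. The remaining $1,260,000 passes to the descendants.
The descendants' portion ($1,260,000) is divided at the children's generation into 4 shares of $315,000. Vikram takes $315,000. The 3 shares of the deceased (Torin, Yevgeni, and Dayo) are combined into a pool of $945,000.
That pool ($945,000) is divided at the grandchildren's generation equally among Gemma, Fionn, Vidar, Hollis, Gideon, Ximena, Sorcha, Delphine, and Wiremu: $105,000 each.

Sorcha receives $105,000.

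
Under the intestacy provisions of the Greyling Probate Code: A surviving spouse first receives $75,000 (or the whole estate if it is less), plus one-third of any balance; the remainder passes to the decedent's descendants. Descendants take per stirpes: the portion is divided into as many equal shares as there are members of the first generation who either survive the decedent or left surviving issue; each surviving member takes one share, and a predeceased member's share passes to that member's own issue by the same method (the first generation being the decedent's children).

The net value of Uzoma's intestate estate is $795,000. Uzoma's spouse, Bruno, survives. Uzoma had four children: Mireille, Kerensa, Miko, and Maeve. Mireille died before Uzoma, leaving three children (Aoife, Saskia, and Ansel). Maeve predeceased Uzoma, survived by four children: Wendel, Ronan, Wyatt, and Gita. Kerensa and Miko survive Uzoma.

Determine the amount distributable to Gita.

Bruno first takes $75,000, leaving a balance of $720,000. Bruno then takes one-third of the balance ($240,000), for a total of $315,000. The remaining $480,000 passes to the descendants.
The descendants' portion ($480,000) is divided into 4 shares of $120,000: Kerensa and Miko each take $120,000; Mireille's $120,000 share passes to Mireille's issue; Maeve's $120,000 share passes to Maeve's issue.
Mireille's share ($120,000) is divided into 3 shares of $40,000: Aoife, Saskia, and Ansel each take $40,000.
Maeve's share ($120,000) is divided into 4 shares of $30,000: Wendel, Ronan, Wyatt, and Gita each take $30,000.

Gita receives $30,000.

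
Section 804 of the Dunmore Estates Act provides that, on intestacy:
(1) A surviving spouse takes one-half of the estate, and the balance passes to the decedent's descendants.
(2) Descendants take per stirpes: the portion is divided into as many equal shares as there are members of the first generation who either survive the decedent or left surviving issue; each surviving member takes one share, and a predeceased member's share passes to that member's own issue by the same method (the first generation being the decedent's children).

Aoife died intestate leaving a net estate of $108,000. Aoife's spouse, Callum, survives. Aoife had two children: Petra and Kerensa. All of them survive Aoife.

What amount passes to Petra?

Petra receives $27,000.

Callum takes one-half of $108,000 = $54,000. The remaining $54,000 passes to the descendants.
The descendants' portion ($54,000) is divided into 2 shares of $27,000: Petra and Kerensa each take $27,000.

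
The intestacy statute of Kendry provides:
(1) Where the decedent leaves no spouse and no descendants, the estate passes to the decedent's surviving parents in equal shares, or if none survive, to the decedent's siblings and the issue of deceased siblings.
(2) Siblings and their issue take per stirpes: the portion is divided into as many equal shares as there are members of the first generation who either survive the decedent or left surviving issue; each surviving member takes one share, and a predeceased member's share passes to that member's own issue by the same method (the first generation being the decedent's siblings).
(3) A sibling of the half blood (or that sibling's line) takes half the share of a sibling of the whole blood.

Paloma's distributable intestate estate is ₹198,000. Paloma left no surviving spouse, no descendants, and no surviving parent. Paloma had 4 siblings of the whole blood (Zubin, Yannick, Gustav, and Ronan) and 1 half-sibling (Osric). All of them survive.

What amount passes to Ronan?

The entire ₹198,000 passes to the siblings and their issue.
Counting each half-blood sibling's line as half a unit, there are 9/2 units in ₹198,000, so one unit is ₹44,000. Whole-blood lines (Zubin, Yannick, Gustav, and Ronan) take ₹44,000 each; half-blood lines (Osric) take ₹22,000 each.

Ronan receives ₹44,000.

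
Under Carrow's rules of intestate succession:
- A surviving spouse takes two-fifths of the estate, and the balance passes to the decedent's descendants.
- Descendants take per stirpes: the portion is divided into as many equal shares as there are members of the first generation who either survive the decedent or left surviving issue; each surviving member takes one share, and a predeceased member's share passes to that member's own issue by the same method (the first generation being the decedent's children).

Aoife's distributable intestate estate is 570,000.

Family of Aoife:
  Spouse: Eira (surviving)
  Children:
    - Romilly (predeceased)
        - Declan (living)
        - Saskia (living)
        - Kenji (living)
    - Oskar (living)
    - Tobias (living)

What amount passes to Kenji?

Eira takes two-fifths of 570,000 = 228,000. The remaining 342,000 passes to the descendants.
The descendants' portion (342,000) is divided into 3 shares of 114,000: Oskar and Tobias each take 114,000; Romilly's 114,000 share passes to Romilly's issue.
Romilly's share (114,000) is divided into 3 shares of 38,000: Declan, Saskia, and Kenji each take 38,000.

Kenji receives 38,000.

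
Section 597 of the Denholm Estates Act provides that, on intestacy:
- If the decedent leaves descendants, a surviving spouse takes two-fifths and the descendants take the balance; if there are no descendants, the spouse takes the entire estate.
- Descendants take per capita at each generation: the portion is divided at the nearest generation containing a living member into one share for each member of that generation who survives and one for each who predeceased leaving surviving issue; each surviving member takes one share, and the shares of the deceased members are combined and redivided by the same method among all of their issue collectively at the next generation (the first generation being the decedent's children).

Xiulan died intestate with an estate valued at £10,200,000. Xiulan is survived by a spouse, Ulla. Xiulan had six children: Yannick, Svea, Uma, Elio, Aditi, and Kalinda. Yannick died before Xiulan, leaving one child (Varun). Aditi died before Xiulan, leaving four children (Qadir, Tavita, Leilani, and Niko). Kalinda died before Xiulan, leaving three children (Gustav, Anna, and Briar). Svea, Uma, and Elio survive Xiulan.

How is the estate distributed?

Ulla takes two-fifths of £10,200,000 = £4,080,000. The remaining £6,120,000 passes to the descendants.
The descendants' portion (£6,120,000) is divided at the children's generation into 6 shares of £1,020,000. Svea, Uma, and Elio each take £1,020,000. The 3 shares of the deceased (Yannick, Aditi, and Kalinda) are combined into a pool of £3,060,000.
That pool (£3,060,000) is divided at the grandchildren's generation equally among Varun, Qadir, Tavita, Leilani, Niko, Gustav, Anna, and Briar: £382,500 each.

Ulla: £4,080,000; Varun: £382,500; Svea: £1,020,000; Uma: £1,020,000; Elio: £1,020,000; Qadir: £382,500; Tavita: £382,500; Leilani: £382,500; Niko: £382,500; Gustav: £382,500; Anna: £382,500; Briar: £382,500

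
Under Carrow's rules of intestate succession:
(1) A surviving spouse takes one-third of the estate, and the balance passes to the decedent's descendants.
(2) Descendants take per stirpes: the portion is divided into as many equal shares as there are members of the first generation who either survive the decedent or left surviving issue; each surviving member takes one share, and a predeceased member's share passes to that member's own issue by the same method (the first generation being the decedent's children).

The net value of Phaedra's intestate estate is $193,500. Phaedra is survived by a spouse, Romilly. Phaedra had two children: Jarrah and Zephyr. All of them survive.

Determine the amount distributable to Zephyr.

Zephyr receives $64,500.

Romilly takes one-third of $193,500 = $64,500. The remaining $129,000 passes to the descendants.
The descendants' portion ($129,000) is divided into 2 shares of $64,500: Jarrah and Zephyr each take $64,500.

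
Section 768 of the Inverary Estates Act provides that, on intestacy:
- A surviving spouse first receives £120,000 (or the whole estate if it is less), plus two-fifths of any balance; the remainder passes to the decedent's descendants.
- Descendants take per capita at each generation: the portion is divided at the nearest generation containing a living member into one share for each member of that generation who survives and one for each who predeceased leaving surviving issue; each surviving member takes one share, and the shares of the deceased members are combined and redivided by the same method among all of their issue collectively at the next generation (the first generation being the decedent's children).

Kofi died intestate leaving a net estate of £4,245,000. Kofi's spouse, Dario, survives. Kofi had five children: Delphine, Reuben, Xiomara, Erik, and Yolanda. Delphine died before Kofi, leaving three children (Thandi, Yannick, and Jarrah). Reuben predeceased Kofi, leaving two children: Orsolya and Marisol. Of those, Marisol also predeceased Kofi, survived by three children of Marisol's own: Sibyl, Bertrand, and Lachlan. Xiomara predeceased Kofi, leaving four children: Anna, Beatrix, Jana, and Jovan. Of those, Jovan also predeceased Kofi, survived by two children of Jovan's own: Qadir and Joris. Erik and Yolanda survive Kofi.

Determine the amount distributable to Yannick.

Dario first takes £120,000, leaving a balance of £4,125,000. Dario then takes two-fifths of the balance (£1,650,000), for a total of £1,770,000. The remaining £2,475,000 passes to the descendants.
The descendants' portion (£2,475,000) is divided at the children's generation into 5 shares of £495,000. Erik and Yolanda each take £495,000. The 3 shares of the deceased (Delphine, Reuben, and Xiomara) are combined into a pool of £1,485,000.
That pool (£1,485,000) is divided at the grandchildren's generation into 9 shares of £165,000. Thandi, Yannick, Jarrah, Orsolya, Anna, Beatrix, and Jana each take £165,000. The 2 shares of the deceased (Marisol and Jovan) are combined into a pool of £330,000.
That pool (£330,000) is divided at the great-grandchildren's generation equally among Sibyl, Bertrand, Lachlan, Qadir, and Joris: £66,000 each.

Yannick receives £165,000.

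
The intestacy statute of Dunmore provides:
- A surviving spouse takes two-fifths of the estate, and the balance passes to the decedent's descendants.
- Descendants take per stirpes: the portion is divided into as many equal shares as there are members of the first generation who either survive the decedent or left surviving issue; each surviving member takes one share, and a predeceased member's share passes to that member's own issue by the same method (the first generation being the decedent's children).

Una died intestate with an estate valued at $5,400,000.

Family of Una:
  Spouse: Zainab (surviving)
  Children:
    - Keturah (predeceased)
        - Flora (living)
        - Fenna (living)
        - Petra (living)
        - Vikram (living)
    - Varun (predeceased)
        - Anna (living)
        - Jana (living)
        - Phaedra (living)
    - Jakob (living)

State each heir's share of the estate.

Zainab takes two-fifths of $5,400,000 = $2,160,000. The remaining $3,240,000 passes to the descendants.
The descendants' portion ($3,240,000) is divided into 3 shares of $1,080,000: Jakob takes $1,080,000; Keturah's $1,080,000 share passes to Keturah's issue; Varun's $1,080,000 share passes to Varun's issue.
Keturah's share ($1,080,000) is divided into 4 shares of $270,000: Flora, Fenna, Petra, and Vikram each take $270,000.
Varun's share ($1,080,000) is divided into 3 shares of $360,000: Anna, Jana, and Phaedra each take $360,000.

Zainab: $2,160,000; Flora: $270,000; Fenna: $270,000; Petra: $270,000; Vikram: $270,000; Anna: $360,000; Jana: $360,000; Phaedra: $360,000; Jakob: $1,080,000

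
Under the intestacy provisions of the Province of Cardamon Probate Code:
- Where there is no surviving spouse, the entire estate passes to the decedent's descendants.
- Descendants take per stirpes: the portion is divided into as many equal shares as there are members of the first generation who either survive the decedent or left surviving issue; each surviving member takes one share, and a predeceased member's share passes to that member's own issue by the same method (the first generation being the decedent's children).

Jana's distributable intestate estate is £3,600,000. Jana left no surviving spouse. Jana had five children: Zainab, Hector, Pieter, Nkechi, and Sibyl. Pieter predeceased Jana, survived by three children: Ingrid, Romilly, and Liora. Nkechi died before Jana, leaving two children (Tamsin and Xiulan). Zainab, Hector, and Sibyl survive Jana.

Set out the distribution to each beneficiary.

Zainab: £720,000; Hector: £720,000; Ingrid: £240,000; Romilly: £240,000; Liora: £240,000; Tamsin: £360,000; Xiulan: £360,000; Sibyl: £720,000

The entire £3,600,000 passes to the descendants.
That amount (£3,600,000) is divided into 5 shares of £720,000: Zainab, Hector, and Sibyl each take £720,000; Pieter's £720,000 share passes to Pieter's issue; Nkechi's £720,000 share passes to Nkechi's issue.
Pieter's share (£720,000) is divided into 3 shares of £240,000: Ingrid, Romilly, and Liora each take £240,000.
Nkechi's share (£720,000) is divided into 2 shares of £360,000: Tamsin and Xiulan each take £360,000.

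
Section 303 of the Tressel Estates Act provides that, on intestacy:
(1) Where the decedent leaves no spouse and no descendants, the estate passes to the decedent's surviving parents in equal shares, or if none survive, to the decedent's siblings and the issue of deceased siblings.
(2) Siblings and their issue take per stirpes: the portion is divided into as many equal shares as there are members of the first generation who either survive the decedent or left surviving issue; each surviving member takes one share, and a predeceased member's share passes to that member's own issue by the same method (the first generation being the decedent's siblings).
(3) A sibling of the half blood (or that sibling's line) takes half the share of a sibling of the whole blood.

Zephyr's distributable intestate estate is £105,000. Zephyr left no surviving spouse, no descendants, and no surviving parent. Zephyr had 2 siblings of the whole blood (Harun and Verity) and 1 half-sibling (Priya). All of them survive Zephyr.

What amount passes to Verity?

Verity receives £42,000.

The entire £105,000 passes to the siblings and their issue.
Counting each half-blood sibling's line as half a unit, there are 5/2 units in £105,000, so one unit is £42,000. Whole-blood lines (Harun and Verity) take £42,000 each; half-blood lines (Priya) take £21,000 each.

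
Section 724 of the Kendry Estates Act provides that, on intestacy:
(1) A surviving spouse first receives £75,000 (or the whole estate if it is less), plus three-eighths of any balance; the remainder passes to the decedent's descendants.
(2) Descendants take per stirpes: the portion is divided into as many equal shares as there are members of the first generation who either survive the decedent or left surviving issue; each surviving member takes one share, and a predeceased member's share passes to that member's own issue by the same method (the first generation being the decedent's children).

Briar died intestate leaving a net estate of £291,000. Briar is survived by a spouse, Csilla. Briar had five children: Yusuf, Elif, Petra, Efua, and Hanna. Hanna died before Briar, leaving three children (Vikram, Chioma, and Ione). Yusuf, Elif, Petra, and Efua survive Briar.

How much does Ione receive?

Csilla first takes £75,000, leaving a balance of £216,000. Csilla then takes three-eighths of the balance (£81,000), for a total of £156,000. The remaining £135,000 passes to the descendants.
The descendants' portion (£135,000) is divided into 5 shares of £27,000: Yusuf, Elif, Petra, and Efua each take £27,000; Hanna's £27,000 share passes to Hanna's issue.
Hanna's share (£27,000) is divided into 3 shares of £9,000: Vikram, Chioma, and Ione each take £9,000.

Ione receives £9,000.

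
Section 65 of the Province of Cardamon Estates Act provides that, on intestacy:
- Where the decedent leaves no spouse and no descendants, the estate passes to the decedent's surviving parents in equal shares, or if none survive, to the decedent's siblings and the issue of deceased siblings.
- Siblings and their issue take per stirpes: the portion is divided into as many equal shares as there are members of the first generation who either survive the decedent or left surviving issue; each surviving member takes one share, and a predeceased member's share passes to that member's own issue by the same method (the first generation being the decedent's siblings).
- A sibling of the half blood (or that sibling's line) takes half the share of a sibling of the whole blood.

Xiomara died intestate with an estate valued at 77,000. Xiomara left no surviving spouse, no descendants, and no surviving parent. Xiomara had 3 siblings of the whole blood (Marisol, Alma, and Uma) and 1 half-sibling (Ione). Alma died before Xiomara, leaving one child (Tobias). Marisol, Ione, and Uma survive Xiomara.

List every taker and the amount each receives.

Marisol: 22,000; Tobias: 22,000; Ione: 11,000; Uma: 22,000

The entire 77,000 passes to the siblings and their issue.
Counting each half-blood sibling's line as half a unit, there are 7/2 units in 77,000, so one unit is 22,000. Whole-blood lines (Marisol, Alma, and Uma) take 22,000 each; half-blood lines (Ione) take 11,000 each.
Alma's share (22,000) passes entirely to Tobias.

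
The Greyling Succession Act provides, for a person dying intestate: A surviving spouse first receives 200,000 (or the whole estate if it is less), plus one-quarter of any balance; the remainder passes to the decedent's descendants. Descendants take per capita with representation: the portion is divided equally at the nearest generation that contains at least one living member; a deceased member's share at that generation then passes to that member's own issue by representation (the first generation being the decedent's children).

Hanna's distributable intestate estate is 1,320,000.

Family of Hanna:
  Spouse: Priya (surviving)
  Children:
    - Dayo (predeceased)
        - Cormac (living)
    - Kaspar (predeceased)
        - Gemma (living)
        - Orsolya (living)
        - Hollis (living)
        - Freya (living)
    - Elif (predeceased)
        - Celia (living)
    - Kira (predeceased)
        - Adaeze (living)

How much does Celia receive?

Celia receives 120,000.

Priya first takes 200,000, leaving a balance of 1,120,000. Priya then takes one-quarter of the balance (280,000), for a total of 480,000. The remaining 840,000 passes to the descendants.
No child survives, so the initial division is made at the grandchildren's generation.
The descendants' portion (840,000) is divided into 7 shares of 120,000: Cormac, Gemma, Orsolya, Hollis, Freya, Celia, and Adaeze each take 120,000.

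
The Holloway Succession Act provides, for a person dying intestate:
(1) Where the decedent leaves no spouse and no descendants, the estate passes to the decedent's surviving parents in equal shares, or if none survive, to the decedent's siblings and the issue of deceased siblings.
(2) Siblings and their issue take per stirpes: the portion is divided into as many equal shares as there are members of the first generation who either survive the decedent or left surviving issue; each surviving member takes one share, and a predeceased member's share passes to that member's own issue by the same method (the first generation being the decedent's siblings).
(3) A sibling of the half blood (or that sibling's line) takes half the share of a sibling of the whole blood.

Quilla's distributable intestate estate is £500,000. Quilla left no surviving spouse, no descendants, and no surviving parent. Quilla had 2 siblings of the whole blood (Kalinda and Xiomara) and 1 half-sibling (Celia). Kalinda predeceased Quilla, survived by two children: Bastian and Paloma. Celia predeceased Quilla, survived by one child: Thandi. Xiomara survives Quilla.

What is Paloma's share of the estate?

Paloma receives £100,000.

The entire £500,000 passes to the siblings and their issue.
Counting each half-blood sibling's line as half a unit, there are 5/2 units in £500,000, so one unit is £200,000. Whole-blood lines (Kalinda and Xiomara) take £200,000 each; half-blood lines (Celia) take £100,000 each.
Kalinda's share (£200,000) is divided into 2 shares of £100,000: Bastian and Paloma each take £100,000.
Celia's share (£100,000) passes entirely to Thandi.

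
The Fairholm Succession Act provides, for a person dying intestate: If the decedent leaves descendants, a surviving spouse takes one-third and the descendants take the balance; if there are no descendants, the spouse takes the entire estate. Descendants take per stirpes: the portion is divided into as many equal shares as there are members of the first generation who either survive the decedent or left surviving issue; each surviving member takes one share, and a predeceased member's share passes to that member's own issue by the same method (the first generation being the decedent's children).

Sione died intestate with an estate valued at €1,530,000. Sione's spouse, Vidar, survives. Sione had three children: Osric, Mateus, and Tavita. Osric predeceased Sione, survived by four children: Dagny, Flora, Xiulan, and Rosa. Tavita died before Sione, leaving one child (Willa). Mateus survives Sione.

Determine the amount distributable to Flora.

Flora receives €85,000.

Vidar takes one-third of €1,530,000 = €510,000. The remaining €1,020,000 passes to the descendants.
The descendants' portion (€1,020,000) is divided into 3 shares of €340,000: Mateus takes €340,000; Osric's €340,000 share passes to Osric's issue; Tavita's €340,000 share passes to Tavita's issue.
Osric's share (€340,000) is divided into 4 shares of €85,000: Dagny, Flora, Xiulan, and Rosa each take €85,000.
Tavita's share (€340,000) passes entirely to Willa.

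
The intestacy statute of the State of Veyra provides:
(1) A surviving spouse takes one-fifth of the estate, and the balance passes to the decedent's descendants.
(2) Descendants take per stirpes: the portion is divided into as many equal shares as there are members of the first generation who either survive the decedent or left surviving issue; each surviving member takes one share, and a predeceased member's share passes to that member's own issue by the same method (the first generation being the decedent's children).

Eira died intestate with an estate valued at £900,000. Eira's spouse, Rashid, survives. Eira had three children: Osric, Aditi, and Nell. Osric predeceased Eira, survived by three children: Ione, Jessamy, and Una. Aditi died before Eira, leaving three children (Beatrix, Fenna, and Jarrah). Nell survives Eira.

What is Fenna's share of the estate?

Rashid takes one-fifth of £900,000 = £180,000. The remaining £720,000 passes to the descendants.
The descendants' portion (£720,000) is divided into 3 shares of £240,000: Nell takes £240,000; Osric's £240,000 share passes to Osric's issue; Aditi's £240,000 share passes to Aditi's issue.
Osric's share (£240,000) is divided into 3 shares of £80,000: Ione, Jessamy, and Una each take £80,000.
Aditi's share (£240,000) is divided into 3 shares of £80,000: Beatrix, Fenna, and Jarrah each take £80,000.

Fenna receives £80,000.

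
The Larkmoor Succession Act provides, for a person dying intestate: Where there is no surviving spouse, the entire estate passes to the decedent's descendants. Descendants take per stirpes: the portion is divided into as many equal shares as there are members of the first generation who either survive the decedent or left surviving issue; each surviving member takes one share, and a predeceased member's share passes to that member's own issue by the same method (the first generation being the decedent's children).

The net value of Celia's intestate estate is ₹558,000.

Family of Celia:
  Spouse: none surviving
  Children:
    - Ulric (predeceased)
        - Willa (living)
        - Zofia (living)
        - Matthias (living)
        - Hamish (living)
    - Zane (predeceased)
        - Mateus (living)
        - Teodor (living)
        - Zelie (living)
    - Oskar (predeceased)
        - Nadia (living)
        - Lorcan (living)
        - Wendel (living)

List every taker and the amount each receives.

The entire ₹558,000 passes to the descendants.
That amount (₹558,000) is divided into 3 shares of ₹186,000: Ulric's ₹186,000 share passes to Ulric's issue; Zane's ₹186,000 share passes to Zane's issue; Oskar's ₹186,000 share passes to Oskar's issue.
Ulric's share (₹186,000) is divided into 4 shares of ₹46,500: Willa, Zofia, Matthias, and Hamish each take ₹46,500.
Zane's share (₹186,000) is divided into 3 shares of ₹62,000: Mateus, Teodor, and Zelie each take ₹62,000.
Oskar's share (₹186,000) is divided into 3 shares of ₹62,000: Nadia, Lorcan, and Wendel each take ₹62,000.

Willa: ₹46,500; Zofia: ₹46,500; Matthias: ₹46,500; Hamish: ₹46,500; Mateus: ₹62,000; Teodor: ₹62,000; Zelie: ₹62,000; Nadia: ₹62,000; Lorcan: ₹62,000; Wendel: ₹62,000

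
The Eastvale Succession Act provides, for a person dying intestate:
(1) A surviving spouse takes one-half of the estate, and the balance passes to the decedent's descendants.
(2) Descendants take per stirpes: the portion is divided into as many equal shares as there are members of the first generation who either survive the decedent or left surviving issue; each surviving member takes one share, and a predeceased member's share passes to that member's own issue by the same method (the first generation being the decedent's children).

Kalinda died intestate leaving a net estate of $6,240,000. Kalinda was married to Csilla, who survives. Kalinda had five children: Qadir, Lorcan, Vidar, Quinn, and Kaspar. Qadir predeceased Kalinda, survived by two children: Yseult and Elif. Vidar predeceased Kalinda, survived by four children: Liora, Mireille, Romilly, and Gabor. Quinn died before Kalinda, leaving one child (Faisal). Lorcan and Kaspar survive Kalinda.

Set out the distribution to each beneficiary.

Csilla: $3,120,000; Yseult: $312,000; Elif: $312,000; Lorcan: $624,000; Liora: $156,000; Mireille: $156,000; Romilly: $156,000; Gabor: $156,000; Faisal: $624,000; Kaspar: $624,000

Csilla takes one-half of $6,240,000 = $3,120,000. The remaining $3,120,000 passes to the descendants.
The descendants' portion ($3,120,000) is divided into 5 shares of $624,000: Lorcan and Kaspar each take $624,000; Qadir's $624,000 share passes to Qadir's issue; Vidar's $624,000 share passes to Vidar's issue; Quinn's $624,000 share passes to Quinn's issue.
Qadir's share ($624,000) is divided into 2 shares of $312,000: Yseult and Elif each take $312,000.
Vidar's share ($624,000) is divided into 4 shares of $156,000: Liora, Mireille, Romilly, and Gabor each take $156,000.
Quinn's share ($624,000) passes entirely to Faisal.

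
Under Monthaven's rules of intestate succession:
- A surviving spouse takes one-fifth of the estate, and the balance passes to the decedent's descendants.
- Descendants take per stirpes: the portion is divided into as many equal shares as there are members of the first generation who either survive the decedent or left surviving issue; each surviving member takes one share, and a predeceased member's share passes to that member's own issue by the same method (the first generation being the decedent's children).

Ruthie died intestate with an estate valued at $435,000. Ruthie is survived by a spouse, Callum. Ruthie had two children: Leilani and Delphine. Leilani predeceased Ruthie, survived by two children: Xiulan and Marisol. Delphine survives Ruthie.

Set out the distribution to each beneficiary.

Callum takes one-fifth of $435,000 = $87,000. The remaining $348,000 passes to the descendants.
The descendants' portion ($348,000) is divided into 2 shares of $174,000: Delphine takes $174,000; Leilani's $174,000 share passes to Leilani's issue.
Leilani's share ($174,000) is divided into 2 shares of $87,000: Xiulan and Marisol each take $87,000.

Callum: $87,000; Xiulan: $87,000; Marisol: $87,000; Delphine: $174,000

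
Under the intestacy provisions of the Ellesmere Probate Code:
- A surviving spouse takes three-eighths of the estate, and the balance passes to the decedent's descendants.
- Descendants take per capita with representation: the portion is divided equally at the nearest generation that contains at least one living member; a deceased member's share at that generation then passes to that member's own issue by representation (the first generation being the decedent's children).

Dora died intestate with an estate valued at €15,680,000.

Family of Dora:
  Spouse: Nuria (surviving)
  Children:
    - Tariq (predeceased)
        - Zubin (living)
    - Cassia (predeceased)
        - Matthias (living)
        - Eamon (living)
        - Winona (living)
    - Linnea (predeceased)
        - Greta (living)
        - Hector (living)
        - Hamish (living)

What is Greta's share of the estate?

Nuria takes three-eighths of €15,680,000 = €5,880,000. The remaining €9,800,000 passes to the descendants.
No child survives, so the initial division is made at the grandchildren's generation.
The descendants' portion (€9,800,000) is divided into 7 shares of €1,400,000: Zubin, Matthias, Eamon, Winona, Greta, Hector, and Hamish each take €1,400,000.

Greta receives €1,400,000.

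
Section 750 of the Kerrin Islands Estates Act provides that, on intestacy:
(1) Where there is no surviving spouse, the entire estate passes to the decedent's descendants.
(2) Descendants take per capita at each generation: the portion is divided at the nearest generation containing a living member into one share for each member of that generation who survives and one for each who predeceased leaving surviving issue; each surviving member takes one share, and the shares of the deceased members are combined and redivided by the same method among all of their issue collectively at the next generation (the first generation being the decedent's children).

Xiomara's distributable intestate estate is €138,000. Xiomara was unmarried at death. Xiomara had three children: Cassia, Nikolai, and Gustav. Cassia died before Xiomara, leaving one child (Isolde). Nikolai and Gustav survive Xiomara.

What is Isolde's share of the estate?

The entire €138,000 passes to the descendants.
That amount (€138,000) is divided at the children's generation into 3 shares of €46,000. Nikolai and Gustav each take €46,000. The remaining share for the deceased Cassia (€46,000) is carried to the next generation.
That pool (€46,000) passes entirely to Isolde, the sole taker at the grandchildren's generation.

Isolde receives €46,000.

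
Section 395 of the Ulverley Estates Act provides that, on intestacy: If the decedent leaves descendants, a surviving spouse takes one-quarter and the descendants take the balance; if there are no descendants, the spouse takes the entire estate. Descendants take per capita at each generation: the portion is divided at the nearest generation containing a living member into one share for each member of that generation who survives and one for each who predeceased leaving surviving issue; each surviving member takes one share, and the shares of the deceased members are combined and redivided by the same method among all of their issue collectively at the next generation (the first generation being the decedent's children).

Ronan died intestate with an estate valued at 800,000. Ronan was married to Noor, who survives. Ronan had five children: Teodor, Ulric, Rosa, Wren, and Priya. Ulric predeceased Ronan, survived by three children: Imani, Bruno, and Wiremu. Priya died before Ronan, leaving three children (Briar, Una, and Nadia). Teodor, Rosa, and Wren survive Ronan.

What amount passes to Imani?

Imani receives 40,000.

Noor takes one-quarter of 800,000 = 200,000. The remaining 600,000 passes to the descendants.
The descendants' portion (600,000) is divided at the children's generation into 5 shares of 120,000. Teodor, Rosa, and Wren each take 120,000. The 2 shares of the deceased (Ulric and Priya) are combined into a pool of 240,000.
That pool (240,000) is divided at the grandchildren's generation equally among Imani, Bruno, Wiremu, Briar, Una, and Nadia: 40,000 each.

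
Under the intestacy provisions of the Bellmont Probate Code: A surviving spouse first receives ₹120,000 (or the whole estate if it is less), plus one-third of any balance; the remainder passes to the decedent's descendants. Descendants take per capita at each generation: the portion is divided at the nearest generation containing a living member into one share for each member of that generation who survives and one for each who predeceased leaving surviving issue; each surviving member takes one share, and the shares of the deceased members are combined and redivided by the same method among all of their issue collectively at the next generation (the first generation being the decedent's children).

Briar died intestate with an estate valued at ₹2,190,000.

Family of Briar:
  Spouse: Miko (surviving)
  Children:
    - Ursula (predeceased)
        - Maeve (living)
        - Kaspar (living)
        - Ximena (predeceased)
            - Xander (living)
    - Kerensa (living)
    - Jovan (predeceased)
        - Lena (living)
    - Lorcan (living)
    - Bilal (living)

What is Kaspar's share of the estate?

Miko first takes ₹120,000, leaving a balance of ₹2,070,000. Miko then takes one-third of the balance (₹690,000), for a total of ₹810,000. The remaining ₹1,380,000 passes to the descendants.
The descendants' portion (₹1,380,000) is divided at the children's generation into 5 shares of ₹276,000. Kerensa, Lorcan, and Bilal each take ₹276,000. The 2 shares of the deceased (Ursula and Jovan) are combined into a pool of ₹552,000.
That pool (₹552,000) is divided at the grandchildren's generation into 4 shares of ₹138,000. Maeve, Kaspar, and Lena each take ₹138,000. The remaining share for the deceased Ximena (₹138,000) is carried to the next generation.
That pool (₹138,000) passes entirely to Xander, the sole taker at the great-grandchildren's generation.

Kaspar receives ₹138,000.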